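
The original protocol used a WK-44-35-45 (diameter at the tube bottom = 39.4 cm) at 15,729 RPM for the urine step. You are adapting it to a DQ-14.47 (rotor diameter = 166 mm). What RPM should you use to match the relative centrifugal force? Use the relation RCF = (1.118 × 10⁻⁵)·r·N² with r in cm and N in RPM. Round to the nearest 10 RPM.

Original rotor: r = 39.4 / 2 = 19.7 cm
RCF_original = 1.118 × 10⁻⁵ × 19.7 × (15729)² = 1.118 × 10⁻⁵ × 19.7 × 247,401,441 ≈ 54,489.2 × g
Your rotor: r = 166 mm / 2 = 83 mm = 8.3 cm
54,489.2 = 1.118 × 10⁻⁵ × 8.3 × N²
N² = 54,489.2 / (9.2794 × 10⁻⁵) = 587,206,069
N ≈ √587,206,069 ≈ 24,232.3

≈ 24230 RPM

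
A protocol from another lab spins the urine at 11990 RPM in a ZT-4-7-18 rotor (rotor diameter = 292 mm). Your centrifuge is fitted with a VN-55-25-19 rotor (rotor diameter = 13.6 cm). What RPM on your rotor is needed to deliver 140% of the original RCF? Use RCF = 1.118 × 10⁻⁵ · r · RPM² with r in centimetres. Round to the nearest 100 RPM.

Original rotor: r = 292 mm / 2 = 146 mm = 14.6 cm
RCF = 1.118 × 10⁻⁵ × r × N²
RCF_original = 1.118 × 10⁻⁵ × 14.6 × (11990)² = 1.118 × 10⁻⁵ × 14.6 × 143,760,100 ≈ 23,465.7 × g
Target RCF = 1.4 × 23,465.7 ≈ 32,852 × g
Your rotor: r = 13.6 / 2 = 6.8 cm
32,852 = 1.118 × 10⁻⁵ × 6.8 × N²
N² = 32,852 / (7.6024 × 10⁻⁵) = 432,126,697
N ≈ √432,126,697 ≈ 20,787.7

≈ 20800 RPM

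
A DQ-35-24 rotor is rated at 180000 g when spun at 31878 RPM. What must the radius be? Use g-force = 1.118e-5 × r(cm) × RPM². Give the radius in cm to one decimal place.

15.8 cm

180000 = 1.118 × 10⁻⁵ × r × (31878)²
r = 180000 / (1.118 × 10⁻⁵ × 1,016,206,884) = 180000 / 11361.19 ≈ 15.843 cm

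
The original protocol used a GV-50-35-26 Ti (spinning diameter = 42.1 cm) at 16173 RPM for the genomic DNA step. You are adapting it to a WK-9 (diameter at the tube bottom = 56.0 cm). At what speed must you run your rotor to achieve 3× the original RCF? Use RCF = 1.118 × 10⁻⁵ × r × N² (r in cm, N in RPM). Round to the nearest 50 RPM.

24300 RPM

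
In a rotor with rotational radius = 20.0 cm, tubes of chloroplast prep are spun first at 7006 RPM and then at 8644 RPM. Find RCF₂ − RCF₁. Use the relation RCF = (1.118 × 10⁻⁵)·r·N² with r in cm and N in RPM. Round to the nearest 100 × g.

RCF₁ = 1.118 × 10⁻⁵ × 20 × (7006)² = 1.118 × 10⁻⁵ × 20 × 49,084,036 ≈ 10,975.2 × g
RCF₂ = 1.118 × 10⁻⁵ × 20 × (8644)² = 1.118 × 10⁻⁵ × 20 × 74,718,736 ≈ 16,707.1 × g
Increase = 16,707.1 − 10,975.2 = 5,731.9

5700 g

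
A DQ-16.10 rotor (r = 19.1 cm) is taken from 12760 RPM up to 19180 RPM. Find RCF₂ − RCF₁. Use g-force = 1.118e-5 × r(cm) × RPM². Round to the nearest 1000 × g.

RCF₁ = 1.118 × 10⁻⁵ × 19.1 × (12760)² = 1.118 × 10⁻⁵ × 19.1 × 162,817,600 ≈ 34,767.7 × g
RCF₂ = 1.118 × 10⁻⁵ × 19.1 × (19180)² = 1.118 × 10⁻⁵ × 19.1 × 367,872,400 ≈ 78,554.7 × g
Increase = 78,554.7 − 34,767.7 = 43,787

44000 g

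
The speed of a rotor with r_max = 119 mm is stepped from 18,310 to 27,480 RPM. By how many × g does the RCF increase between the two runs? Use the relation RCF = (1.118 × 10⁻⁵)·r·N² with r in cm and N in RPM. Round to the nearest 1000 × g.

56000 × g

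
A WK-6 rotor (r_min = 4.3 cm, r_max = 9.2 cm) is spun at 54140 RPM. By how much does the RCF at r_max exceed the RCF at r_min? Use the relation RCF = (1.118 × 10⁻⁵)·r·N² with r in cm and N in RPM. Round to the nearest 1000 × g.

RCF_max = 1.118 × 10⁻⁵ × 9.2 × (54140)² = 1.118 × 10⁻⁵ × 9.2 × 2,931,139,600 ≈ 301,485.3 × g
RCF_min = 1.118 × 10⁻⁵ × 4.3 × (54140)² = 1.118 × 10⁻⁵ × 4.3 × 2,931,139,600 ≈ 140,911.6 × g
ΔRCF = 301,485.3 − 140,911.6 = 160,573.7

≈ 161000 x g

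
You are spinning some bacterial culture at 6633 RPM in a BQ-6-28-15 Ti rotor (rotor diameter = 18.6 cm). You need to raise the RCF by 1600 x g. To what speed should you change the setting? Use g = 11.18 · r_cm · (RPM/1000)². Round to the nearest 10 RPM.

7710 RPM

r = 18.6 / 2 = 9.3 cm
Current RCF = 11.18 × 9.3 × (6.633)² = 11.18 × 9.3 × 43.996689 ≈ 4,574.5 × g
Target RCF = 4,574.5 + 1,600 = 6,174.5 × g
(N/1000)² = 6,174.5 / 103.974 = 59.38504
N = 1000 × √59.38504 ≈ 7,706.2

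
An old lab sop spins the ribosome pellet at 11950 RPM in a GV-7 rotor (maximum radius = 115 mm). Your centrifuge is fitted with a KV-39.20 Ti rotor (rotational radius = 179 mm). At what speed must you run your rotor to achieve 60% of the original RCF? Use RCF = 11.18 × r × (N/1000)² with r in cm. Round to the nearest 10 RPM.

7420 RPM

Original rotor: r = 115 mm = 11.5 cm
RCF = 11.18 × r × (N/1000)²
RCF_original = 11.18 × 11.5 × (11.95)² = 11.18 × 11.5 × 142.8025 ≈ 18,360.1 × g
Target RCF = 0.6 × 18,360.1 ≈ 11,016.1 × g
Your rotor: r = 179 mm = 17.9 cm
11,016.1 = 11.18 × 17.9 × (N/1000)²
(N/1000)² = 11,016.1 / 200.122 = 55.04692
N = 1000 × √55.04692 ≈ 7,419.4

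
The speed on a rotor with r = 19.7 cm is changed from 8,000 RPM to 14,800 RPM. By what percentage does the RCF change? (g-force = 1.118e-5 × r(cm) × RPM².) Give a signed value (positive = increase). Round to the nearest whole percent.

+242%

RCF ∝ N², so the ratio is (14800/8000)² = (1.850000)² = 3.4225.
Change = 3.4225 − 1 = +2.4225 → +242.3%.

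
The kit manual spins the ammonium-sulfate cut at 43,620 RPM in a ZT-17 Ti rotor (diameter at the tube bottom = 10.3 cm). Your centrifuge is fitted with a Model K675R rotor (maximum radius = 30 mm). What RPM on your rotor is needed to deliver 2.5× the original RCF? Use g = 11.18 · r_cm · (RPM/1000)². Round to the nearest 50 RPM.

Original rotor: r = 10.3 / 2 = 5.15 cm
RCF_original = 11.18 × 5.15 × (43.62)² = 11.18 × 5.15 × 1,902.7044 ≈ 109,552 × g
Target RCF = 2.5 × 109,552 ≈ 273,880 × g
Your rotor: r = 30 mm = 3.0 cm
273,880 = 11.18 × 3 × (N/1000)²
(N/1000)² = 273,880 / 33.54 = 8165.772
N = 1000 × √8165.772 ≈ 90,364.7

90350 RPM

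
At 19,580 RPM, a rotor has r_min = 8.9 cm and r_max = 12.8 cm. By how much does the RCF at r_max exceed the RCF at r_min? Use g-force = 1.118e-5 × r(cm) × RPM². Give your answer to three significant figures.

ΔRCF ≈ 16700 x g

RCF_max = 1.118 × 10⁻⁵ × 12.8 × (19580)² = 1.118 × 10⁻⁵ × 12.8 × 383,376,400 ≈ 54,862.7 × g
RCF_min = 1.118 × 10⁻⁵ × 8.9 × (19580)² = 1.118 × 10⁻⁵ × 8.9 × 383,376,400 ≈ 38,146.7 × g
ΔRCF = 54,862.7 − 38,146.7 = 16,716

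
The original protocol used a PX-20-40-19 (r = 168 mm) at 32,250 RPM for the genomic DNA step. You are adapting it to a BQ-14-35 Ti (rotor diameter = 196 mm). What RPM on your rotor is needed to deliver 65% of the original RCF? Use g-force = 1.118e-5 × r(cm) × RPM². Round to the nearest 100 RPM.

34000 RPM

Original rotor: r = 168 mm = 16.8 cm
RCF_original = 1.118 × 10⁻⁵ × 16.8 × (32250)² = 1.118 × 10⁻⁵ × 16.8 × 1,040,062,500 ≈ 195,348.7 × g
Target RCF = 0.65 × 195,348.7 ≈ 126,976.7 × g
Your rotor: r = 196 mm / 2 = 98 mm = 9.8 cm
126,976.7 = 1.118 × 10⁻⁵ × 9.8 × N²
N² = 126,976.7 / (10.9564 × 10⁻⁵) = 1,158,927,202
N ≈ √1,158,927,202 ≈ 34,043.0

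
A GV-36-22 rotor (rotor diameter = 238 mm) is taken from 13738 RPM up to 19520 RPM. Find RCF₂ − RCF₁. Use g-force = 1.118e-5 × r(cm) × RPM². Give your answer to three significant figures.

r = 238 mm / 2 = 119 mm = 11.9 cm
RCF₁ = 1.118 × 10⁻⁵ × 11.9 × (13738)² = 1.118 × 10⁻⁵ × 11.9 × 188,732,644 ≈ 25,109.4 × g
RCF₂ = 1.118 × 10⁻⁵ × 11.9 × (19520)² = 1.118 × 10⁻⁵ × 11.9 × 381,030,400 ≈ 50,693 × g
Increase = 50,693 − 25,109.4 = 25,583.6

≈ 25600 × g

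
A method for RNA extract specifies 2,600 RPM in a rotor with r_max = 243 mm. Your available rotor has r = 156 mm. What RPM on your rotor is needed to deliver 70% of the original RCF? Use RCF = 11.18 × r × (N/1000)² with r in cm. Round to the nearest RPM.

Original rotor: r = 243 mm = 24.3 cm
RCF_original = 11.18 × 24.3 × (2.6)² = 11.18 × 24.3 × 6.76 ≈ 1,836.5 × g
Target RCF = 0.7 × 1,836.5 ≈ 1,285.5 × g
Your rotor: r = 156 mm = 15.6 cm
1,285.5 = 11.18 × 15.6 × (N/1000)²
(N/1000)² = 1,285.5 / 174.408 = 7.370648
N = 1000 × √7.370648 ≈ 2,714.9

2715 RPM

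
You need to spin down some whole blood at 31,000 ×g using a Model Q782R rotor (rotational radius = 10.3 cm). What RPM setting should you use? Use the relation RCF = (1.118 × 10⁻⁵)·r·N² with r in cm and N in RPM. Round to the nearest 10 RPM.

≈ 16410 RPM

RCF = 1.118 × 10⁻⁵ × r × N²
31,000 = 1.118 × 10⁻⁵ × 10.3 × N²
N² = 31,000 / (11.5154 × 10⁻⁵) = 269,204,717
N ≈ √269,204,717 ≈ 16,407.5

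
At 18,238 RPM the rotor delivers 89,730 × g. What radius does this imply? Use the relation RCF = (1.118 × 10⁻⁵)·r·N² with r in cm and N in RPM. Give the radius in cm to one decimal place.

89730 = 1.118 × 10⁻⁵ × r × (18238)²
r = 89730 / (1.118 × 10⁻⁵ × 332,624,644) = 89730 / 3718.744 ≈ 24.129 cm

≈ 24.1 cm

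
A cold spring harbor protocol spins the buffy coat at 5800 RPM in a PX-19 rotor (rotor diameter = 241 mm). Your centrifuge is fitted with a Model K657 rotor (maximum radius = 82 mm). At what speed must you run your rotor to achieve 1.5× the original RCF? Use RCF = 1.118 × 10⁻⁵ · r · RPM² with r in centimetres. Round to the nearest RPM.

Original rotor: r = 241 mm / 2 = 120.5 mm = 12.05 cm
RCF = 1.118 × 10⁻⁵ × r × N²
RCF_original = 1.118 × 10⁻⁵ × 12.05 × (5800)² = 1.118 × 10⁻⁵ × 12.05 × 33,640,000 ≈ 4,531.9 × g
Target RCF = 1.5 × 4,531.9 ≈ 6,797.8 × g
Your rotor: r = 82 mm = 8.2 cm
6,797.8 = 1.118 × 10⁻⁵ × 8.2 × N²
N² = 6,797.8 / (9.1676 × 10⁻⁵) = 74,150,268
N ≈ √74,150,268 ≈ 8,611.1

≈ 8611 RPM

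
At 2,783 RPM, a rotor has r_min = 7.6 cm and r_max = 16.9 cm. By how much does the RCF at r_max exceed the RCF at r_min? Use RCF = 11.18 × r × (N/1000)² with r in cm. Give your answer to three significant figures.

RCF_max = 11.18 × 16.9 × (2.783)² = 11.18 × 16.9 × 7.745089 ≈ 1,463.4 × g
RCF_min = 11.18 × 7.6 × (2.783)² = 11.18 × 7.6 × 7.745089 ≈ 658.1 × g
ΔRCF = 1,463.4 − 658.1 = 805.3

805 g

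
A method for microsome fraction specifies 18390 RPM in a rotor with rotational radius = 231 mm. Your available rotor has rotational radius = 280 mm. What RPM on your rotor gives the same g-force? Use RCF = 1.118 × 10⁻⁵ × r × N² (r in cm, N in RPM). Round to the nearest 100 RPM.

Original rotor: r = 231 mm = 23.1 cm
RCF_original = 1.118 × 10⁻⁵ × 23.1 × (18390)² = 1.118 × 10⁻⁵ × 23.1 × 338,192,100 ≈ 87,340.8 × g
Your rotor: r = 280 mm = 28.0 cm
87,340.8 = 1.118 × 10⁻⁵ × 28 × N²
N² = 87,340.8 / (31.304 × 10⁻⁵) = 279,008,433
N ≈ √279,008,433 ≈ 16,703.5

≈ 16700 RPM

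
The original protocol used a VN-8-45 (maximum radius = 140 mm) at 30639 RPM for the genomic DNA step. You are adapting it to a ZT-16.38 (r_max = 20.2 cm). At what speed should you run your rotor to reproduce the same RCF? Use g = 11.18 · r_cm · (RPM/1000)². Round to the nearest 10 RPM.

≈ 25510 RPM

Original rotor: r = 140 mm = 14.0 cm
RCF = 11.18 × r × (N/1000)²
RCF_original = 11.18 × 14 × (30.639)² = 11.18 × 14 × 938.748321 ≈ 146,932.9 × g
146,932.9 = 11.18 × 20.2 × (N/1000)²
(N/1000)² = 146,932.9 / 225.836 = 650.6177
N = 1000 × √650.6177 ≈ 25,507.2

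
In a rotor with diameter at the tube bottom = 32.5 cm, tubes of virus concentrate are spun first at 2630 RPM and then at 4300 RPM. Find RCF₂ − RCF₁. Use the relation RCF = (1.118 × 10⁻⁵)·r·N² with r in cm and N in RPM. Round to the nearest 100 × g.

≈ 2100 x g

r = 32.5 / 2 = 16.25 cm
RCF₁ = 1.118 × 10⁻⁵ × 16.25 × (2630)² = 1.118 × 10⁻⁵ × 16.25 × 6,916,900 ≈ 1,256.6 × g
RCF₂ = 1.118 × 10⁻⁵ × 16.25 × (4300)² = 1.118 × 10⁻⁵ × 16.25 × 18,490,000 ≈ 3,359.2 × g
Increase = 3,359.2 − 1,256.6 = 2,102.6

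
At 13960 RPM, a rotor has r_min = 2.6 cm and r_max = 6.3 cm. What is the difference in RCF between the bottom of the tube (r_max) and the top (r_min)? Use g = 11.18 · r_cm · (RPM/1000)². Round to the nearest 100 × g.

≈ 8100 x g

RCF_max = 11.18 × 6.3 × (13.96)² = 11.18 × 6.3 × 194.8816 ≈ 13,726.3 × g
RCF_min = 11.18 × 2.6 × (13.96)² = 11.18 × 2.6 × 194.8816 ≈ 5,664.8 × g
ΔRCF = 13,726.3 − 5,664.8 = 8,061.5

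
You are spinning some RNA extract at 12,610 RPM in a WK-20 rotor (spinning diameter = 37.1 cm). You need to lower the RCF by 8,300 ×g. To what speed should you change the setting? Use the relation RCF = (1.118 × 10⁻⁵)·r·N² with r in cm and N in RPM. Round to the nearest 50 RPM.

r = 37.1 / 2 = 18.55 cm
Current RCF = 1.118 × 10⁻⁵ × 18.55 × (12610)² = 1.118 × 10⁻⁵ × 18.55 × 159,012,100 ≈ 32,977.4 × g
Target RCF = 32,977.4 − 8,300 = 24,677.4 × g
N² = 24,677.4 / (20.7389 × 10⁻⁵) = 118,990,882
N ≈ √118,990,882 ≈ 10,908.3

N₂ ≈ 10900 RPM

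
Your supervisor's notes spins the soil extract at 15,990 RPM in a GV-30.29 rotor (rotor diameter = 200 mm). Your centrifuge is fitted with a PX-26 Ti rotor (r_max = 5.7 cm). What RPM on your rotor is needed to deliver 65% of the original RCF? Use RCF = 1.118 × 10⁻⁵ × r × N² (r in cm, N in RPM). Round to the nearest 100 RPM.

17100 RPM

Original rotor: r = 200 mm / 2 = 100 mm = 10 cm
RCF_original = 1.118 × 10⁻⁵ × 10 × (15990)² = 1.118 × 10⁻⁵ × 10 × 255,680,100 ≈ 28,585 × g
Target RCF = 0.65 × 28,585 ≈ 18,580.2 × g
18,580.2 = 1.118 × 10⁻⁵ × 5.7 × N²
N² = 18,580.2 / (6.3726 × 10⁻⁵) = 291,563,883
N ≈ √291,563,883 ≈ 17,075.2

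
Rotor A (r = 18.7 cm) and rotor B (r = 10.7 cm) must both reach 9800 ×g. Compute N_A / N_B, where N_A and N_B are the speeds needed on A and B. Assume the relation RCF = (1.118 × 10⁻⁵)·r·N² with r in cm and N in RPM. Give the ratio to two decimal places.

0.76

At fixed RCF, N ∝ 1/√r, so N_A/N_B = √(r_B/r_A) = √(10.7/18.7) = √0.572193 = 0.7564.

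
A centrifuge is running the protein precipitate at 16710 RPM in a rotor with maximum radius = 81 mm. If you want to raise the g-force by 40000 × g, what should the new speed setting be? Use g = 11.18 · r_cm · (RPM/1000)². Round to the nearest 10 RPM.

N₂ ≈ 26850 RPM

r = 81 mm = 8.1 cm
Current RCF = 11.18 × 8.1 × (16.71)² = 11.18 × 8.1 × 279.2241 ≈ 25,286 × g
Target RCF = 25,286 + 40,000 = 65,286 × g
(N/1000)² = 65,286 / 90.558 = 720.9302
N = 1000 × √720.9302 ≈ 26,850.1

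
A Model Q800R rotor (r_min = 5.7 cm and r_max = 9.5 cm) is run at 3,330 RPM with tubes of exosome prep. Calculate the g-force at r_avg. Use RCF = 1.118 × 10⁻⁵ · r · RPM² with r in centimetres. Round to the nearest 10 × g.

≈ 940 g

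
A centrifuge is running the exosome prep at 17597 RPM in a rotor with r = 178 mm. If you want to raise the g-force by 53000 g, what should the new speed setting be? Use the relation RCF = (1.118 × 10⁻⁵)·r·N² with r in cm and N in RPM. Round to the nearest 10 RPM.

r = 178 mm = 17.8 cm
Current RCF = 1.118 × 10⁻⁵ × 17.8 × (17597)² = 1.118 × 10⁻⁵ × 17.8 × 309,654,409 ≈ 61,622.5 × g
Target RCF = 61,622.5 + 53,000 = 114,622.5 × g
N² = 114,622.5 / (19.9004 × 10⁻⁵) = 575,980,885
N ≈ √575,980,885 ≈ 23,999.6

≈ 24000 RPM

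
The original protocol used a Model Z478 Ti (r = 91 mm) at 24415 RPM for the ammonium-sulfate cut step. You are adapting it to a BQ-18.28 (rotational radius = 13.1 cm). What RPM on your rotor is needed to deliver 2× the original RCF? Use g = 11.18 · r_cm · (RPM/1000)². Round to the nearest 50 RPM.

28800 RPM

Original rotor: r = 91 mm = 9.1 cm
RCF_original = 11.18 × 9.1 × (24.415)² = 11.18 × 9.1 × 596.092225 ≈ 60,645.2 × g
Target RCF = 2 × 60,645.2 ≈ 121,290.4 × g
121,290.4 = 11.18 × 13.1 × (N/1000)²
(N/1000)² = 121,290.4 / 146.458 = 828.1582
N = 1000 × √828.1582 ≈ 28,777.7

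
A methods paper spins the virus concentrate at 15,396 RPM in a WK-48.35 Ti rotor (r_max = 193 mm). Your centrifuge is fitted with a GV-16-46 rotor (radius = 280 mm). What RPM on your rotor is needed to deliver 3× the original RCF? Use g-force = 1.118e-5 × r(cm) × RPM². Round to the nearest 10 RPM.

Original rotor: r = 193 mm = 19.3 cm
RCF = 1.118 × 10⁻⁵ × r × N²
RCF_original = 1.118 × 10⁻⁵ × 19.3 × (15396)² = 1.118 × 10⁻⁵ × 19.3 × 237,036,816 ≈ 51,146.4 × g
Target RCF = 3 × 51,146.4 ≈ 153,439.2 × g
Your rotor: r = 280 mm = 28.0 cm
153,439.2 = 1.118 × 10⁻⁵ × 28 × N²
N² = 153,439.2 / (31.304 × 10⁻⁵) = 490,158,446
N ≈ √490,158,446 ≈ 22,139.5

≈ 22140 RPM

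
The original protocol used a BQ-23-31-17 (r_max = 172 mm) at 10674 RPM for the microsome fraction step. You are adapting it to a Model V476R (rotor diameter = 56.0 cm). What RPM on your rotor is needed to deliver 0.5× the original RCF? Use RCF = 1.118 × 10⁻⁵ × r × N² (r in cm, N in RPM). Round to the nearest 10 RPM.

Original rotor: r = 172 mm = 17.2 cm
RCF_original = 1.118 × 10⁻⁵ × 17.2 × (10674)² = 1.118 × 10⁻⁵ × 17.2 × 113,934,276 ≈ 21,909.1 × g
Target RCF = 0.5 × 21,909.1 ≈ 10,954.5 × g
Your rotor: r = 56.0 / 2 = 28 cm
10,954.5 = 1.118 × 10⁻⁵ × 28 × N²
N² = 10,954.5 / (31.304 × 10⁻⁵) = 34,993,930
N ≈ √34,993,930 ≈ 5,915.6

≈ 5920 RPM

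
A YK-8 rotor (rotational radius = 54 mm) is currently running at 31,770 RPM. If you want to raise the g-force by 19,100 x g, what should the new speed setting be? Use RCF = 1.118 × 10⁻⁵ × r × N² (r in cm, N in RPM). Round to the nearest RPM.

36410 RPM

r = 54 mm = 5.4 cm
Current RCF = 1.118 × 10⁻⁵ × 5.4 × (31770)² = 1.118 × 10⁻⁵ × 5.4 × 1,009,332,900 ≈ 60,935.4 × g
Target RCF = 60,935.4 + 19,100 = 80,035.4 × g
N² = 80,035.4 / (6.0372 × 10⁻⁵) = 1,325,703,969
N ≈ √1,325,703,969 ≈ 36,410.2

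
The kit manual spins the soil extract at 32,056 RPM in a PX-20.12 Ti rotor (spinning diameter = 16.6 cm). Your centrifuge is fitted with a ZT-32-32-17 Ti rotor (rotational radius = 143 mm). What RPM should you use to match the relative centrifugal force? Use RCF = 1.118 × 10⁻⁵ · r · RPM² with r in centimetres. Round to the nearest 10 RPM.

≈ 24420 RPM

Original rotor: r = 16.6 / 2 = 8.3 cm
RCF_original = 1.118 × 10⁻⁵ × 8.3 × (32056)² = 1.118 × 10⁻⁵ × 8.3 × 1,027,587,136 ≈ 95,353.9 × g
Your rotor: r = 143 mm = 14.3 cm
95,353.9 = 1.118 × 10⁻⁵ × 14.3 × N²
N² = 95,353.9 / (15.9874 × 10⁻⁵) = 596,431,565
N ≈ √596,431,565 ≈ 24,421.9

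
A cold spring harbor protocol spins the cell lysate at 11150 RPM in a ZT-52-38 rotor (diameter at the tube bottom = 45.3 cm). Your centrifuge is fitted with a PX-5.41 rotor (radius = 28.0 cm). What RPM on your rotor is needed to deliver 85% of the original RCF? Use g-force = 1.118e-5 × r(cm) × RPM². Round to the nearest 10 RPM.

≈ 9250 RPM

Original rotor: r = 45.3 / 2 = 22.65 cm
RCF_original = 1.118 × 10⁻⁵ × 22.65 × (11150)² = 1.118 × 10⁻⁵ × 22.65 × 124,322,500 ≈ 31,481.8 × g
Target RCF = 0.85 × 31,481.8 ≈ 26,759.5 × g
26,759.5 = 1.118 × 10⁻⁵ × 28 × N²
N² = 26,759.5 / (31.304 × 10⁻⁵) = 85,482,686
N ≈ √85,482,686 ≈ 9,245.7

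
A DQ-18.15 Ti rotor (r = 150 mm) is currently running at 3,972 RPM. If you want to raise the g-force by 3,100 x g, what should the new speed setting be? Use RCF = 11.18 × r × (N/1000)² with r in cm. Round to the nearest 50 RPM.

r = 150 mm = 15.0 cm
Current RCF = 11.18 × 15 × (3.972)² = 11.18 × 15 × 15.776784 ≈ 2,645.8 × g
Target RCF = 2,645.8 + 3,100 = 5,745.8 × g
(N/1000)² = 5,745.8 / 167.7 = 34.26237
N = 1000 × √34.26237 ≈ 5,853.4

5850 RPM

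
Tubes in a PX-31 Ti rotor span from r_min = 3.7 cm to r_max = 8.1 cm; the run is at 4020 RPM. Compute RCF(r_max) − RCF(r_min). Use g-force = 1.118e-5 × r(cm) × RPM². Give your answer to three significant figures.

795 × g

RCF_max = 1.118 × 10⁻⁵ × 8.1 × (4020)² = 1.118 × 10⁻⁵ × 8.1 × 16,160,400 ≈ 1,463.5 × g
RCF_min = 1.118 × 10⁻⁵ × 3.7 × (4020)² = 1.118 × 10⁻⁵ × 3.7 × 16,160,400 ≈ 668.5 × g
ΔRCF = 1,463.5 − 668.5 = 795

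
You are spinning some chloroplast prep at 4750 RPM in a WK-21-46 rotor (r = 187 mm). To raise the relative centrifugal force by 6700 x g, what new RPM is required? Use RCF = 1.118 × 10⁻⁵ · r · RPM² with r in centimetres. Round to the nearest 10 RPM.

r = 187 mm = 18.7 cm
Current RCF = 1.118 × 10⁻⁵ × 18.7 × (4750)² = 1.118 × 10⁻⁵ × 18.7 × 22,562,500 ≈ 4,717.1 × g
Target RCF = 4,717.1 + 6,700 = 11,417.1 × g
N² = 11,417.1 / (20.9066 × 10⁻⁵) = 54,610,027
N ≈ √54,610,027 ≈ 7,389.9

≈ 7390 RPM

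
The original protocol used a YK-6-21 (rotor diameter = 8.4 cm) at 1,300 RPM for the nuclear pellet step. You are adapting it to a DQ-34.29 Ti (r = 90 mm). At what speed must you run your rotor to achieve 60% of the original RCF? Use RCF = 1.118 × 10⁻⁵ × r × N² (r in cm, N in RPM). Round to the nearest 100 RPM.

≈ 700 RPM

Original rotor: r = 8.4 / 2 = 4.2 cm
RCF_original = 1.118 × 10⁻⁵ × 4.2 × (1300)² = 1.118 × 10⁻⁵ × 4.2 × 1,690,000 ≈ 79.4 × g
Target RCF = 0.6 × 79.4 ≈ 47.6 × g
Your rotor: r = 90 mm = 9.0 cm
47.6 = 1.118 × 10⁻⁵ × 9 × N²
N² = 47.6 / (10.062 × 10⁻⁵) = 473,067
N ≈ √473,067 ≈ 687.8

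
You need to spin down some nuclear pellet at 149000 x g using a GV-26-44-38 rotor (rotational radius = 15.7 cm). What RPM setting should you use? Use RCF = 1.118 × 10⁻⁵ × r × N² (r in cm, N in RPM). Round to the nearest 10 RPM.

N ≈ 29140 RPM

149,000 = 1.118 × 10⁻⁵ × 15.7 × N²
N² = 149,000 / (17.5526 × 10⁻⁵) = 848,877,089
N ≈ √848,877,089 ≈ 29,135.5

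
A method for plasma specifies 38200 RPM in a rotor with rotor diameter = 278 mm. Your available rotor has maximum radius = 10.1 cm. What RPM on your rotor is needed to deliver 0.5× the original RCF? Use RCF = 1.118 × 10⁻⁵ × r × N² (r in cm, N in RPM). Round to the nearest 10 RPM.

Original rotor: r = 278 mm / 2 = 139 mm = 13.9 cm
RCF = 1.118 × 10⁻⁵ × r × N²
RCF_original = 1.118 × 10⁻⁵ × 13.9 × (38200)² = 1.118 × 10⁻⁵ × 13.9 × 1,459,240,000 ≈ 226,768.8 × g
Target RCF = 0.5 × 226,768.8 ≈ 113,384.4 × g
113,384.4 = 1.118 × 10⁻⁵ × 10.1 × N²
N² = 113,384.4 / (11.2918 × 10⁻⁵) = 1,004,130,431
N ≈ √1,004,130,431 ≈ 31,688.0

≈ 31690 RPM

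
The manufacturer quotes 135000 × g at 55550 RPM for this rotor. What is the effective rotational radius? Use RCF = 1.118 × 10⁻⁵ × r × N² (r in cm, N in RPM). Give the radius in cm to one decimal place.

3.9 cm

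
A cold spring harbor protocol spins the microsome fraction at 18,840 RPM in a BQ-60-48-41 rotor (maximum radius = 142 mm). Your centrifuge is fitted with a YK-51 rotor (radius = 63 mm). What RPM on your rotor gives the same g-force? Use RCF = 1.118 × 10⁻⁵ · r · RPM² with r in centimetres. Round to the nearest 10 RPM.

Original rotor: r = 142 mm = 14.2 cm
RCF_original = 1.118 × 10⁻⁵ × 14.2 × (18840)² = 1.118 × 10⁻⁵ × 14.2 × 354,945,600 ≈ 56,349.7 × g
Your rotor: r = 63 mm = 6.3 cm
56,349.7 = 1.118 × 10⁻⁵ × 6.3 × N²
N² = 56,349.7 / (7.0434 × 10⁻⁵) = 800,035,494
N ≈ √800,035,494 ≈ 28,284.9

28280 RPM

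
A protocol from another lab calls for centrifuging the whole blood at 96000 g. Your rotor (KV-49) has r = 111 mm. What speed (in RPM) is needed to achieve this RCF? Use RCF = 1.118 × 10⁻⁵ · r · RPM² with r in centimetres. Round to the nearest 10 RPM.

r = 111 mm = 11.1 cm
96,000 = 1.118 × 10⁻⁵ × 11.1 × N²
N² = 96,000 / (12.4098 × 10⁻⁵) = 773,582,169
N ≈ √773,582,169 ≈ 27,813.3

≈ 27810 RPM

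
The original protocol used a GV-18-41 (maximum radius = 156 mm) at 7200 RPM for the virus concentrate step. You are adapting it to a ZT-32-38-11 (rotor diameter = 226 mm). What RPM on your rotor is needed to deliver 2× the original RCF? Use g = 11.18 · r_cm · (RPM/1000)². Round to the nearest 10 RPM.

11960 RPM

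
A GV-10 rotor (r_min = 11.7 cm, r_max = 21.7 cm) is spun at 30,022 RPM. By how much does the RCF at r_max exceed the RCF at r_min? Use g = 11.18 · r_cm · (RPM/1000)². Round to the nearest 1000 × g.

101000 g

ΔRCF = 11.18 × (r_max − r_min) × (N/1000)² = 11.18 × 10.0 × 901.320484 ≈ 100,767.6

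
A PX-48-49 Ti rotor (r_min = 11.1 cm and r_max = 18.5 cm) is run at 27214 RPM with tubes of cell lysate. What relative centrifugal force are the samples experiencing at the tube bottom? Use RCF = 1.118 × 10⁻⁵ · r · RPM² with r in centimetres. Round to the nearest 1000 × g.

Use r_max = 18.5 cm.
RCF = 1.118 × 10⁻⁵ × 18.5 × (27214)² = 1.118 × 10⁻⁵ × 18.5 × 740,601,796 ≈ 153,178.7 × g

RCF ≈ 153000 x g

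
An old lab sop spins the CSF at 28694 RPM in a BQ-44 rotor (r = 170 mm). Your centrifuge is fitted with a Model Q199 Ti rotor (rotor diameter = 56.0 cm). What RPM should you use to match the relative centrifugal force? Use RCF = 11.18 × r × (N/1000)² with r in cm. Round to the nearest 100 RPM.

22400 RPM

Original rotor: r = 170 mm = 17.0 cm
RCF = 11.18 × r × (N/1000)²
RCF_original = 11.18 × 17 × (28.694)² = 11.18 × 17 × 823.345636 ≈ 156,485.1 × g
Your rotor: r = 56.0 / 2 = 28 cm
156,485.1 = 11.18 × 28 × (N/1000)²
(N/1000)² = 156,485.1 / 313.04 = 499.8885
N = 1000 × √499.8885 ≈ 22,358.2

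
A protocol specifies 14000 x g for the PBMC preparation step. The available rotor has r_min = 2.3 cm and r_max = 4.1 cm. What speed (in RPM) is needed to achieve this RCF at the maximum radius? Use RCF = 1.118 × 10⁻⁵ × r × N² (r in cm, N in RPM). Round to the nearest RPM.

≈ 17476 RPM

Use r_max = 4.1 cm.
14,000 = 1.118 × 10⁻⁵ × 4.1 × N²
N² = 14,000 / (4.5838 × 10⁻⁵) = 305,423,448
N ≈ √305,423,448 ≈ 17,476.4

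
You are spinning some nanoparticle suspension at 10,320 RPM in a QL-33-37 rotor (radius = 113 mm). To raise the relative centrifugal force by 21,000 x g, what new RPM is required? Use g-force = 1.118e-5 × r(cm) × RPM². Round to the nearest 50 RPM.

≈ 16500 RPM

r = 113 mm = 11.3 cm
Current RCF = 1.118 × 10⁻⁵ × 11.3 × (10320)² = 1.118 × 10⁻⁵ × 11.3 × 106,502,400 ≈ 13,454.9 × g
Target RCF = 13,454.9 + 21,000 = 34,454.9 × g
N² = 34,454.9 / (12.6334 × 10⁻⁵) = 272,728,640
N ≈ √272,728,640 ≈ 16,514.5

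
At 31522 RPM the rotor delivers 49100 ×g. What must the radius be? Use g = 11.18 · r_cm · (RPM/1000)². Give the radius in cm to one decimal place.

4.4 cm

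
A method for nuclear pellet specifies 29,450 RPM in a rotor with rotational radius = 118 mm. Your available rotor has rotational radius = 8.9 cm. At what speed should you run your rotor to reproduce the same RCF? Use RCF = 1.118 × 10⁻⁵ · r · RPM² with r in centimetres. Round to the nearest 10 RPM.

≈ 33910 RPM

Original rotor: r = 118 mm = 11.8 cm
RCF_original = 1.118 × 10⁻⁵ × 11.8 × (29450)² = 1.118 × 10⁻⁵ × 11.8 × 867,302,500 ≈ 114,418 × g
114,418 = 1.118 × 10⁻⁵ × 8.9 × N²
N² = 114,418 / (9.9502 × 10⁻⁵) = 1,149,906,535
N ≈ √1,149,906,535 ≈ 33,910.3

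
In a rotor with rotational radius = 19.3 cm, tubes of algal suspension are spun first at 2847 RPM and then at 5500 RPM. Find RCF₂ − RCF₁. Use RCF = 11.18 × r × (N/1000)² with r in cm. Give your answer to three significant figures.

≈ 4780 x g

RCF₁ = 11.18 × 19.3 × (2.847)² = 11.18 × 19.3 × 8.105409 ≈ 1,748.9 × g
RCF₂ = 11.18 × 19.3 × (5.5)² = 11.18 × 19.3 × 30.25 ≈ 6,527.2 × g
Increase = 6,527.2 − 1,748.9 = 4,778.3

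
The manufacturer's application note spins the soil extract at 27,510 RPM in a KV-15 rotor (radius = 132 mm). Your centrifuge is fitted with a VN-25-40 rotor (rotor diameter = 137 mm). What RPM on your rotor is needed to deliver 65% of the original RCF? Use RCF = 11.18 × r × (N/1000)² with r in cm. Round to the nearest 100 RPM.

30800 RPM

Original rotor: r = 132 mm = 13.2 cm
RCF_original = 11.18 × 13.2 × (27.51)² = 11.18 × 13.2 × 756.8001 ≈ 111,685.5 × g
Target RCF = 0.65 × 111,685.5 ≈ 72,595.6 × g
Your rotor: r = 137 mm / 2 = 68.5 mm = 6.85 cm
72,595.6 = 11.18 × 6.85 × (N/1000)²
(N/1000)² = 72,595.6 / 76.583 = 947.9336
N = 1000 × √947.9336 ≈ 30,788.5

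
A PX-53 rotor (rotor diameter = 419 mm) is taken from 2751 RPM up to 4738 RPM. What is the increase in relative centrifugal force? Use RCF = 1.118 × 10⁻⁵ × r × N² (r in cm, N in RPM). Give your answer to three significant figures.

r = 419 mm / 2 = 209.5 mm = 20.95 cm
RCF₁ = 1.118 × 10⁻⁵ × 20.95 × (2751)² = 1.118 × 10⁻⁵ × 20.95 × 7,568,001 ≈ 1,772.6 × g
RCF₂ = 1.118 × 10⁻⁵ × 20.95 × (4738)² = 1.118 × 10⁻⁵ × 20.95 × 22,448,644 ≈ 5,257.9 × g
Increase = 5,257.9 − 1,772.6 = 3,485.3

≈ 3490 x g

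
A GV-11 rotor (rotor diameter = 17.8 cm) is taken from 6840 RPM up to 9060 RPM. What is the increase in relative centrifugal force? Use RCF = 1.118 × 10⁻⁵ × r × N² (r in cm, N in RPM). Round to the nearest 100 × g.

r = 17.8 / 2 = 8.9 cm
RCF₁ = 1.118 × 10⁻⁵ × 8.9 × (6840)² = 1.118 × 10⁻⁵ × 8.9 × 46,785,600 ≈ 4,655.3 × g
RCF₂ = 1.118 × 10⁻⁵ × 8.9 × (9060)² = 1.118 × 10⁻⁵ × 8.9 × 82,083,600 ≈ 8,167.5 × g
Increase = 8,167.5 − 4,655.3 = 3,512.2

3500 × g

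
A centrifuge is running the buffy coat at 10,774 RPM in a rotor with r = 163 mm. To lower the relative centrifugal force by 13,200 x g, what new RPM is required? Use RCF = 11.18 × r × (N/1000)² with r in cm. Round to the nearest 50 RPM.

r = 163 mm = 16.3 cm
Current RCF = 11.18 × 16.3 × (10.774)² = 11.18 × 16.3 × 116.079076 ≈ 21,153.6 × g
Target RCF = 21,153.6 − 13,200 = 7,953.6 × g
(N/1000)² = 7,953.6 / 182.234 = 43.64498
N = 1000 × √43.64498 ≈ 6,606.4

≈ 6600 RPM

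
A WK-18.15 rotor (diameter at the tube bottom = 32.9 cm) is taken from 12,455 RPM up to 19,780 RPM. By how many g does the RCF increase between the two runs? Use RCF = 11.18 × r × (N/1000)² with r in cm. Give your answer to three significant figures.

r = 32.9 / 2 = 16.45 cm
RCF₁ = 11.18 × 16.45 × (12.455)² = 11.18 × 16.45 × 155.127025 ≈ 28,529.6 × g
RCF₂ = 11.18 × 16.45 × (19.78)² = 11.18 × 16.45 × 391.2484 ≈ 71,954.9 × g
Increase = 71,954.9 − 28,529.6 = 43,425.3

43400 g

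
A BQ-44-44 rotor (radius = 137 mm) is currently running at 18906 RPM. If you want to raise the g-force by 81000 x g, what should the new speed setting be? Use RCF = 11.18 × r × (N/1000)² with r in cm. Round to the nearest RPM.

≈ 29770 RPM

r = 137 mm = 13.7 cm
Current RCF = 11.18 × 13.7 × (18.906)² = 11.18 × 13.7 × 357.436836 ≈ 54,747.2 × g
Target RCF = 54,747.2 + 81,000 = 135,747.2 × g
(N/1000)² = 135,747.2 / 153.166 = 886.275
N = 1000 × √886.275 ≈ 29,770.4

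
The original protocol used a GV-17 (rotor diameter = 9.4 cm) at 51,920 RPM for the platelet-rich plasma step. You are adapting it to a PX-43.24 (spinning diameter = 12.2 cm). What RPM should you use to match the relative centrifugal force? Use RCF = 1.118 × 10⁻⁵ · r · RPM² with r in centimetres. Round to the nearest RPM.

45574 RPM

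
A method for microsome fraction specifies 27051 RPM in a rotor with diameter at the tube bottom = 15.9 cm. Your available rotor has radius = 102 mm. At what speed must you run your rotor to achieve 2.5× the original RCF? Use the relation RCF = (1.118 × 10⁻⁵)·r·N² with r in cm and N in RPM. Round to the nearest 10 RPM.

≈ 37760 RPM

Original rotor: r = 15.9 / 2 = 7.95 cm
RCF = 1.118 × 10⁻⁵ × r × N²
RCF_original = 1.118 × 10⁻⁵ × 7.95 × (27051)² = 1.118 × 10⁻⁵ × 7.95 × 731,756,601 ≈ 65,039.3 × g
Target RCF = 2.5 × 65,039.3 ≈ 162,598.2 × g
Your rotor: r = 102 mm = 10.2 cm
162,598.2 = 1.118 × 10⁻⁵ × 10.2 × N²
N² = 162,598.2 / (11.4036 × 10⁻⁵) = 1,425,849,732
N ≈ √1,425,849,732 ≈ 37,760.4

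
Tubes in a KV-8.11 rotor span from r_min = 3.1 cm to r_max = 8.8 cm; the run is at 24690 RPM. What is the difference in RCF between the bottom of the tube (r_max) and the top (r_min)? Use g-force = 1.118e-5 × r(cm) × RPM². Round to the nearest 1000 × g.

RCF_max = 1.118 × 10⁻⁵ × 8.8 × (24690)² = 1.118 × 10⁻⁵ × 8.8 × 609,596,100 ≈ 59,974.5 × g
RCF_min = 1.118 × 10⁻⁵ × 3.1 × (24690)² = 1.118 × 10⁻⁵ × 3.1 × 609,596,100 ≈ 21,127.4 × g
ΔRCF = 59,974.5 − 21,127.4 = 38,847.1

39000 ×g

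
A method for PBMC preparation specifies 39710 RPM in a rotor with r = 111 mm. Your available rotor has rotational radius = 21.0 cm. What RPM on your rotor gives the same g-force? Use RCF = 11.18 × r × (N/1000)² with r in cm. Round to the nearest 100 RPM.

≈ 28900 RPM

Original rotor: r = 111 mm = 11.1 cm
RCF_original = 11.18 × 11.1 × (39.71)² = 11.18 × 11.1 × 1,576.8841 ≈ 195,688.2 × g
195,688.2 = 11.18 × 21 × (N/1000)²
(N/1000)² = 195,688.2 / 234.78 = 833.496
N = 1000 × √833.496 ≈ 28,870.3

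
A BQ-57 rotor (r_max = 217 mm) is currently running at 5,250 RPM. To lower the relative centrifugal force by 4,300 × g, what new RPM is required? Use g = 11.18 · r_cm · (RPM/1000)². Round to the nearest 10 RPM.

≈ 3140 RPM

r = 217 mm = 21.7 cm
Current RCF = 11.18 × 21.7 × (5.25)² = 11.18 × 21.7 × 27.5625 ≈ 6,686.8 × g
Target RCF = 6,686.8 − 4,300 = 2,386.8 × g
(N/1000)² = 2,386.8 / 242.606 = 9.838174
N = 1000 × √9.838174 ≈ 3,136.6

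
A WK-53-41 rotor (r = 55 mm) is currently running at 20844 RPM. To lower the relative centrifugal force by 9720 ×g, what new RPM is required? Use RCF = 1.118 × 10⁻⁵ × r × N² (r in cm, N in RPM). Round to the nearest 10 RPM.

r = 55 mm = 5.5 cm
Current RCF = 1.118 × 10⁻⁵ × 5.5 × (20844)² = 1.118 × 10⁻⁵ × 5.5 × 434,472,336 ≈ 26,715.7 × g
Target RCF = 26,715.7 − 9,720 = 16,995.7 × g
N² = 16,995.7 / (6.149 × 10⁻⁵) = 276,397,788
N ≈ √276,397,788 ≈ 16,625.2

N₂ ≈ 16630 RPM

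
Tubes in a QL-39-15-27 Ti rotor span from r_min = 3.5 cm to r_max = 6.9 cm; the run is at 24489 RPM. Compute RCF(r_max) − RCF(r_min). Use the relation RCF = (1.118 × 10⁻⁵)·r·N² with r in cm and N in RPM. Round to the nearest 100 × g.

ΔRCF ≈ 22800 × g

RCF_max = 1.118 × 10⁻⁵ × 6.9 × (24489)² = 1.118 × 10⁻⁵ × 6.9 × 599,711,121 ≈ 46,262.9 × g
RCF_min = 1.118 × 10⁻⁵ × 3.5 × (24489)² = 1.118 × 10⁻⁵ × 3.5 × 599,711,121 ≈ 23,466.7 × g
ΔRCF = 46,262.9 − 23,466.7 = 22,796.2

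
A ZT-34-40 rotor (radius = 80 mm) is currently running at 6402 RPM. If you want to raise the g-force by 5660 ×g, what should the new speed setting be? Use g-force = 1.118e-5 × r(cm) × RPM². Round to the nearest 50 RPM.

N₂ ≈ 10200 RPM

r = 80 mm = 8.0 cm
Current RCF = 1.118 × 10⁻⁵ × 8 × (6402)² = 1.118 × 10⁻⁵ × 8 × 40,985,604 ≈ 3,665.8 × g
Target RCF = 3,665.8 + 5,660 = 9,325.8 × g
N² = 9,325.8 / (8.944 × 10⁻⁵) = 104,268,784
N ≈ √104,268,784 ≈ 10,211.2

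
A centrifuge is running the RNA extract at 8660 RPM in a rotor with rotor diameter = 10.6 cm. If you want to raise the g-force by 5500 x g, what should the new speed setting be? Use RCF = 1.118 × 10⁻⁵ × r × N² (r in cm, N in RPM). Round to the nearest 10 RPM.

r = 10.6 / 2 = 5.3 cm
Current RCF = 1.118 × 10⁻⁵ × 5.3 × (8660)² = 1.118 × 10⁻⁵ × 5.3 × 74,995,600 ≈ 4,443.8 × g
Target RCF = 4,443.8 + 5,500 = 9,943.8 × g
N² = 9,943.8 / (5.9254 × 10⁻⁵) = 167,816,519
N ≈ √167,816,519 ≈ 12,954.4

N₂ ≈ 12950 RPM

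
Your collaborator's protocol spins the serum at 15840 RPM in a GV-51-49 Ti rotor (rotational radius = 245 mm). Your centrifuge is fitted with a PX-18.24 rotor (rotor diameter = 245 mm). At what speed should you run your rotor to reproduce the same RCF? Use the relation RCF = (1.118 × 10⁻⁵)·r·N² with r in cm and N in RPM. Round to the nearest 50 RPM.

22400 RPM

Original rotor: r = 245 mm = 24.5 cm
RCF = 1.118 × 10⁻⁵ × r × N²
RCF_original = 1.118 × 10⁻⁵ × 24.5 × (15840)² = 1.118 × 10⁻⁵ × 24.5 × 250,905,600 ≈ 68,725.6 × g
Your rotor: r = 245 mm / 2 = 122.5 mm = 12.25 cm
68,725.6 = 1.118 × 10⁻⁵ × 12.25 × N²
N² = 68,725.6 / (13.6955 × 10⁻⁵) = 501,811,544
N ≈ √501,811,544 ≈ 22,401.2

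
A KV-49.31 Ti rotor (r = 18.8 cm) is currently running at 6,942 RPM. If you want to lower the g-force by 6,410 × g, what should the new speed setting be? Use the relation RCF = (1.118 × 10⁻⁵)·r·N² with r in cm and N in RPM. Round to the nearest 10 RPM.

Current RCF = 1.118 × 10⁻⁵ × 18.8 × (6942)² = 1.118 × 10⁻⁵ × 18.8 × 48,191,364 ≈ 10,129.1 × g
Target RCF = 10,129.1 − 6,410 = 3,719.1 × g
N² = 3,719.1 / (21.0184 × 10⁻⁵) = 17,694,496
N ≈ √17,694,496 ≈ 4,206.5

4210 RPM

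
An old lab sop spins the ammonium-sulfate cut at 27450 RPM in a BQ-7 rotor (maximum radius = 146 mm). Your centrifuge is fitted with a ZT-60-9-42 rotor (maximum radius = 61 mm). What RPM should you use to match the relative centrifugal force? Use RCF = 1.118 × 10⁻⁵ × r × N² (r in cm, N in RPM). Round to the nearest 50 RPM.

≈ 42450 RPM

Original rotor: r = 146 mm = 14.6 cm
RCF_original = 1.118 × 10⁻⁵ × 14.6 × (27450)² = 1.118 × 10⁻⁵ × 14.6 × 753,502,500 ≈ 122,992.7 × g
Your rotor: r = 61 mm = 6.1 cm
122,992.7 = 1.118 × 10⁻⁵ × 6.1 × N²
N² = 122,992.7 / (6.8198 × 10⁻⁵) = 1,803,464,911
N ≈ √1,803,464,911 ≈ 42,467.2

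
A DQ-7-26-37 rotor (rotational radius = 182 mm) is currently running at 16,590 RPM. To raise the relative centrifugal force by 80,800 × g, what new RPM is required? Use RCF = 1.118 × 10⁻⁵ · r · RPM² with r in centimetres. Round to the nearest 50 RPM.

N₂ ≈ 25950 RPM

r = 182 mm = 18.2 cm
Current RCF = 1.118 × 10⁻⁵ × 18.2 × (16590)² = 1.118 × 10⁻⁵ × 18.2 × 275,228,100 ≈ 56,002.3 × g
Target RCF = 56,002.3 + 80,800 = 136,802.3 × g
N² = 136,802.3 / (20.3476 × 10⁻⁵) = 672,326,466
N ≈ √672,326,466 ≈ 25,929.3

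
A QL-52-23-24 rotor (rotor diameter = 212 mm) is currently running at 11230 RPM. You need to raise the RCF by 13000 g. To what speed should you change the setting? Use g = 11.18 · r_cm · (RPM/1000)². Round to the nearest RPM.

≈ 15356 RPM

r = 212 mm / 2 = 106 mm = 10.6 cm
Current RCF = 11.18 × 10.6 × (11.23)² = 11.18 × 10.6 × 126.1129 ≈ 14,945.4 × g
Target RCF = 14,945.4 + 13,000 = 27,945.4 × g
(N/1000)² = 27,945.4 / 118.508 = 235.8102
N = 1000 × √235.8102 ≈ 15,356.1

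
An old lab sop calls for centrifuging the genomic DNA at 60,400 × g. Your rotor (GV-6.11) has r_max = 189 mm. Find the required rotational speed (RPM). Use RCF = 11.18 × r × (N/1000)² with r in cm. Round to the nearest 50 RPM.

r = 189 mm = 18.9 cm
RCF = 11.18 × r × (N/1000)²
60,400 = 11.18 × 18.9 × (N/1000)²
(N/1000)² = 60,400 / 211.302 = 285.8468
N = 1000 × √285.8468 ≈ 16,907.0

N ≈ 16900 RPM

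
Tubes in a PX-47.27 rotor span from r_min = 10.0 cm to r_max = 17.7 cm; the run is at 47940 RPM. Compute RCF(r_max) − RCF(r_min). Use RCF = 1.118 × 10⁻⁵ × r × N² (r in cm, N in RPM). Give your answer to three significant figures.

ΔRCF = 1.118 × 10⁻⁵ × (r_max − r_min) × N² = 1.118 × 10⁻⁵ × 7.7 × 2,298,243,600 ≈ 197,846.6

≈ 198000 x g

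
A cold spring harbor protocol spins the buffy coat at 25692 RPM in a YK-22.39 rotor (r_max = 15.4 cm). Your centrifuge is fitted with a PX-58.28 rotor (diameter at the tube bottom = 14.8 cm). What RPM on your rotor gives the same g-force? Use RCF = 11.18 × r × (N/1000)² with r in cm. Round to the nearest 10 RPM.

≈ 37060 RPM

RCF = 11.18 × r × (N/1000)²
RCF_original = 11.18 × 15.4 × (25.692)² = 11.18 × 15.4 × 660.078864 ≈ 113,647.1 × g
Your rotor: r = 14.8 / 2 = 7.4 cm
113,647.1 = 11.18 × 7.4 × (N/1000)²
(N/1000)² = 113,647.1 / 82.732 = 1373.678
N = 1000 × √1373.678 ≈ 37,063.2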